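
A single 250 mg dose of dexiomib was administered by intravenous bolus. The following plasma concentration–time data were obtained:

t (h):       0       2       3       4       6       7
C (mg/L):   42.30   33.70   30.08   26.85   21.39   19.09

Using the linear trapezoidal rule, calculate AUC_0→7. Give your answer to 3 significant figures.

Trapezoidal AUC_0→7:
  [0→2]: (42.30+33.70)/2 × 2 = 76.0
  [2→3]: (33.70+30.08)/2 × 1 = 31.89
  [3→4]: (30.08+26.85)/2 × 1 = 28.465
  [4→6]: (26.85+21.39)/2 × 2 = 48.24
  [6→7]: (21.39+19.09)/2 × 1 = 20.24
  Sum = 204.835 mg/L·h

AUC = 205 mg/L·h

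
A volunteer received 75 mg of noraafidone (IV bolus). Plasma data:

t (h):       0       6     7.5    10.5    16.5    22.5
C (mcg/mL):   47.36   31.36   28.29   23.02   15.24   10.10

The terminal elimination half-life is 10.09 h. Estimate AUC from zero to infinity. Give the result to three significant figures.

Trapezoidal AUC_0→22.5:
  [0→6]: (47.36+31.36)/2 × 6 = 236.16
  [6→7.5]: (31.36+28.29)/2 × 1.5 = 44.7375
  [7.5→10.5]: (28.29+23.02)/2 × 3 = 76.965
  [10.5→16.5]: (23.02+15.24)/2 × 6 = 114.78
  [16.5→22.5]: (15.24+10.10)/2 × 6 = 76.02
  Sum = 548.6625 mcg/mL·h
k_e = ln2 / t½ = 0.693147 / 10.09 = 0.0687 h^-1
Extrapolated tail: C_last / k_e = 10.10 / 0.0687 = 147.016
AUC_0→∞ = 548.6625 + 147.016 = 695.6785 mcg/mL·h

AUC = 696 mcg/mL·h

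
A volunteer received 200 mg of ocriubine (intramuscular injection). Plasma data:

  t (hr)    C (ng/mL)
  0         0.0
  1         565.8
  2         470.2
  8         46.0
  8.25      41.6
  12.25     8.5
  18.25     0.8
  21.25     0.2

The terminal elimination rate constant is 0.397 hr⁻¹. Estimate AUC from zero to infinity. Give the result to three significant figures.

Trapezoidal AUC_0→21.25:
  [0→1]: (0.0+565.8)/2 × 1 = 282.9
  [1→2]: (565.8+470.2)/2 × 1 = 518.0
  [2→8]: (470.2+46.0)/2 × 6 = 1548.6
  [8→8.25]: (46.0+41.6)/2 × 0.25 = 10.95
  [8.25→12.25]: (41.6+8.5)/2 × 4 = 100.2
  [12.25→18.25]: (8.5+0.8)/2 × 6 = 27.9
  [18.25→21.25]: (0.8+0.2)/2 × 3 = 1.5
  Sum = 2490.05 ng/mL·hr
Extrapolated tail: C_last / k_e = 0.2 / 0.397 = 0.504
AUC_0→∞ = 2490.05 + 0.504 = 2490.554 ng/mL·hr

AUC = 2490 ng/mL·hr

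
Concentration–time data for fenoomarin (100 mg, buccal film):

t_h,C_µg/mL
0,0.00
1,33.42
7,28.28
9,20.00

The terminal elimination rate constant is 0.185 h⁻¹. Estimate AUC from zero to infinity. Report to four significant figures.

AUC = 358.2 µg/mL·h

Trapezoidal AUC_0→9:
  [0→1]: (0.00+33.42)/2 × 1 = 16.71
  [1→7]: (33.42+28.28)/2 × 6 = 185.1
  [7→9]: (28.28+20.00)/2 × 2 = 48.28
  Sum = 250.09 µg/mL·h
Extrapolated tail: C_last / k_e = 20.00 / 0.185 = 108.108
AUC_0→∞ = 250.09 + 108.108 = 358.198 µg/mL·h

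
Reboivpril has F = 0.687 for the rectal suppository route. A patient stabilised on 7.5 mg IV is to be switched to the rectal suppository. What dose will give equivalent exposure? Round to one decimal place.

D_rectal = 10.9 mg

For equal systemic exposure: F × D_ev = D_iv
D_ev = D_iv / F = 7.5 / 0.687 = 10.917 mg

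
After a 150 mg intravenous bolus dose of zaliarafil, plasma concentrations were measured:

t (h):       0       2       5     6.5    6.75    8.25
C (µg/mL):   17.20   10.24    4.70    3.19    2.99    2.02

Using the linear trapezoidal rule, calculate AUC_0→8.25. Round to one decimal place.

Trapezoidal AUC_0→8.25:
  [0→2]: (17.20+10.24)/2 × 2 = 27.44
  [2→5]: (10.24+4.70)/2 × 3 = 22.41
  [5→6.5]: (4.70+3.19)/2 × 1.5 = 5.9175
  [6.5→6.75]: (3.19+2.99)/2 × 0.25 = 0.7725
  [6.75→8.25]: (2.99+2.02)/2 × 1.5 = 3.7575
  Sum = 60.2975 µg/mL·h

AUC = 60.3 µg/mL·h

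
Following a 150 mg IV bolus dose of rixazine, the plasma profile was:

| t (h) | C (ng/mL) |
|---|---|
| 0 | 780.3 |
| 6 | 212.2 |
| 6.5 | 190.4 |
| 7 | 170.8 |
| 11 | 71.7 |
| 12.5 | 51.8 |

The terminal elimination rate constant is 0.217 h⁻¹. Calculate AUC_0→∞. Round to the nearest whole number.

AUC = 3985 ng/mL·h

Trapezoidal AUC_0→12.5:
  [0→6]: (780.3+212.2)/2 × 6 = 2977.5
  [6→6.5]: (212.2+190.4)/2 × 0.5 = 100.65
  [6.5→7]: (190.4+170.8)/2 × 0.5 = 90.3
  [7→11]: (170.8+71.7)/2 × 4 = 485.0
  [11→12.5]: (71.7+51.8)/2 × 1.5 = 92.625
  Sum = 3746.075 ng/mL·h
Extrapolated tail: C_last / k_e = 51.8 / 0.217 = 238.710
AUC_0→∞ = 3746.075 + 238.710 = 3984.785 ng/mL·h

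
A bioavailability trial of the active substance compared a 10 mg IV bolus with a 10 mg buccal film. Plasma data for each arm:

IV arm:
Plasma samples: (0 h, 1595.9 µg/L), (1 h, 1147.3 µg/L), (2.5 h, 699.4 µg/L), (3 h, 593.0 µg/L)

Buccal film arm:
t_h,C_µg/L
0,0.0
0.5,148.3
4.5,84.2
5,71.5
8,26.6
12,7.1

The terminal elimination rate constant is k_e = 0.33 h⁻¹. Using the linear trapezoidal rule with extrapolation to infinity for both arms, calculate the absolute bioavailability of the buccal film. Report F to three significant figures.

F = 0.159

Trapezoidal AUC_0→3 (IV):
  [0→1]: (1595.9+1147.3)/2 × 1 = 1371.6
  [1→2.5]: (1147.3+699.4)/2 × 1.5 = 1385.025
  [2.5→3]: (699.4+593.0)/2 × 0.5 = 323.1
  Sum = 3079.725 µg/L·h
IV tail: 593.0/0.33 = 1796.970; AUC_iv,0→∞ = 3079.725 + 1796.970 = 4876.695 µg/L·h
Trapezoidal AUC_0→12 (buccal film):
  [0→0.5]: (0.0+148.3)/2 × 0.5 = 37.075
  [0.5→4.5]: (148.3+84.2)/2 × 4 = 465.0
  [4.5→5]: (84.2+71.5)/2 × 0.5 = 38.925
  [5→8]: (71.5+26.6)/2 × 3 = 147.15
  [8→12]: (26.6+7.1)/2 × 4 = 67.4
  Sum = 755.55 µg/L·h
buccal film tail: 7.1/0.33 = 21.515; AUC_ev,0→∞ = 755.55 + 21.515 = 777.065 µg/L·h
F = (AUC_ev/D_ev)/(AUC_iv/D_iv) = (777.065/10)/(4876.695/10) = 77.7065/487.6695 = 0.1593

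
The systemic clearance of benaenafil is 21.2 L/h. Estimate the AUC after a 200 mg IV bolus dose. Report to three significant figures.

AUC = 9.43 mg/L·h

AUC_0→∞ = Dose_iv / CL
        = 200 / 21.2 = 9.43396 mg/L·h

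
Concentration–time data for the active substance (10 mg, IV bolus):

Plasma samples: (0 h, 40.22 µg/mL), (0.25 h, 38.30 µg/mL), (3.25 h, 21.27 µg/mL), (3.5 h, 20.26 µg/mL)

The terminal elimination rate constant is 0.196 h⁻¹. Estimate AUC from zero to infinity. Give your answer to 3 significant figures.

AUC = 208 µg/mL·h

Trapezoidal AUC_0→3.5:
  [0→0.25]: (40.22+38.30)/2 × 0.25 = 9.815
  [0.25→3.25]: (38.30+21.27)/2 × 3 = 89.355
  [3.25→3.5]: (21.27+20.26)/2 × 0.25 = 5.19125
  Sum = 104.36125 µg/mL·h
Extrapolated tail: C_last / k_e = 20.26 / 0.196 = 103.367
AUC_0→∞ = 104.36125 + 103.367 = 207.72825 µg/mL·h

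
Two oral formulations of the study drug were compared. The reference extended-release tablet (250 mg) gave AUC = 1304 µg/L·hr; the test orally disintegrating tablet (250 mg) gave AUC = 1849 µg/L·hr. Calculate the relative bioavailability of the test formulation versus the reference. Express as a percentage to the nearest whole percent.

F_rel = 142%

F_rel = (AUC_test/D_test) / (AUC_ref/D_ref)
      = (1849/250) / (1304/250)
      = 7.396 / 5.216 = 1.4179 = 141.79%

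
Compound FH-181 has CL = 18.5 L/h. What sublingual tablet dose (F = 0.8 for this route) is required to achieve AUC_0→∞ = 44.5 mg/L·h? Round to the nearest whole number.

Dose = 1029 mg

Dose = CL × AUC_0→∞ / F
     = 18.5 × 44.5 / 0.8 = 1029.0625 mg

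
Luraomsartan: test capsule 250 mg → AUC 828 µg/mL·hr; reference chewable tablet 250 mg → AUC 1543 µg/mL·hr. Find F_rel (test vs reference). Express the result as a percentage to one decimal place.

F_rel = (AUC_test/D_test) / (AUC_ref/D_ref)
      = (828/250) / (1543/250)
      = 3.312 / 6.172 = 0.5366 = 53.66%

F_rel = 53.7%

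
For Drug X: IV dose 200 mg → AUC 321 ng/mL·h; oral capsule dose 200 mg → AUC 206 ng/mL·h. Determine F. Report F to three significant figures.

F = 0.642

F = (AUC_ev / D_ev) / (AUC_iv / D_iv)
  = (206/200) / (321/200)
  = 1.03 / 1.605 = 0.6417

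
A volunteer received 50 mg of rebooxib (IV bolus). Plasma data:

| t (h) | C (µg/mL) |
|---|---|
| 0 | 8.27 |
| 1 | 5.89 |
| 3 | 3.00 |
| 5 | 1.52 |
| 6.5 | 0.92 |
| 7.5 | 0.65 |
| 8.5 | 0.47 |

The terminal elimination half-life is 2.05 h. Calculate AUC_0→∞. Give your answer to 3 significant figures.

AUC = 25.1 µg/mL·h

Trapezoidal AUC_0→8.5:
  [0→1]: (8.27+5.89)/2 × 1 = 7.08
  [1→3]: (5.89+3.00)/2 × 2 = 8.89
  [3→5]: (3.00+1.52)/2 × 2 = 4.52
  [5→6.5]: (1.52+0.92)/2 × 1.5 = 1.83
  [6.5→7.5]: (0.92+0.65)/2 × 1 = 0.785
  [7.5→8.5]: (0.65+0.47)/2 × 1 = 0.56
  Sum = 23.665 µg/mL·h
k_e = ln2 / t½ = 0.693147 / 2.05 = 0.3381 h^-1
Extrapolated tail: C_last / k_e = 0.47 / 0.3381 = 1.390
AUC_0→∞ = 23.665 + 1.390 = 25.055 µg/mL·h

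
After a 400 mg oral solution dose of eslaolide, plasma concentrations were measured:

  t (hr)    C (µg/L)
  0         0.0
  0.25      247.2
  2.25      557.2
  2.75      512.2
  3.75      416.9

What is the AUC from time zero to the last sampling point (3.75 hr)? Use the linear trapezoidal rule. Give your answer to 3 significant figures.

AUC = 1570 µg/L·hr

Trapezoidal AUC_0→3.75:
  [0→0.25]: (0.0+247.2)/2 × 0.25 = 30.9
  [0.25→2.25]: (247.2+557.2)/2 × 2 = 804.4
  [2.25→2.75]: (557.2+512.2)/2 × 0.5 = 267.35
  [2.75→3.75]: (512.2+416.9)/2 × 1 = 464.55
  Sum = 1567.2 µg/L·hr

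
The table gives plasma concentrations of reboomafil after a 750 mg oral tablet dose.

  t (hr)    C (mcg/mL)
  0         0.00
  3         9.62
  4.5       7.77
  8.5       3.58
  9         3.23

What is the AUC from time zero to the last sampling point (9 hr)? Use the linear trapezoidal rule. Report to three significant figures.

Trapezoidal AUC_0→9:
  [0→3]: (0.00+9.62)/2 × 3 = 14.43
  [3→4.5]: (9.62+7.77)/2 × 1.5 = 13.0425
  [4.5→8.5]: (7.77+3.58)/2 × 4 = 22.7
  [8.5→9]: (3.58+3.23)/2 × 0.5 = 1.7025
  Sum = 51.875 mcg/mL·hr

AUC = 51.9 mcg/mL·hr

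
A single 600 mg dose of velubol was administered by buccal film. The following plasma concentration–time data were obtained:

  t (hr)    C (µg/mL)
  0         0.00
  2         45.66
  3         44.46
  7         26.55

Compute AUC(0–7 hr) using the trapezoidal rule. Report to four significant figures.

Trapezoidal AUC_0→7:
  [0→2]: (0.00+45.66)/2 × 2 = 45.66
  [2→3]: (45.66+44.46)/2 × 1 = 45.06
  [3→7]: (44.46+26.55)/2 × 4 = 142.02
  Sum = 232.74 µg/mL·hr

AUC = 232.7 µg/mL·hr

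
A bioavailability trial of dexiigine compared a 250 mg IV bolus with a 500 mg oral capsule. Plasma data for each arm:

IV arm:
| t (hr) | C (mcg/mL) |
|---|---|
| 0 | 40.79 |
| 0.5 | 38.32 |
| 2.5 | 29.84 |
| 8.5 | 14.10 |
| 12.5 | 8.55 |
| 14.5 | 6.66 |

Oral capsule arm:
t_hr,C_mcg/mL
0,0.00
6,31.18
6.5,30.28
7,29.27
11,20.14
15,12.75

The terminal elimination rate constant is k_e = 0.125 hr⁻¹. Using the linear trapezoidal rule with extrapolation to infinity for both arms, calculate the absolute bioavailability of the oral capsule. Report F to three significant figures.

F = 0.585

Trapezoidal AUC_0→14.5 (IV):
  [0→0.5]: (40.79+38.32)/2 × 0.5 = 19.7775
  [0.5→2.5]: (38.32+29.84)/2 × 2 = 68.16
  [2.5→8.5]: (29.84+14.10)/2 × 6 = 131.82
  [8.5→12.5]: (14.10+8.55)/2 × 4 = 45.3
  [12.5→14.5]: (8.55+6.66)/2 × 2 = 15.21
  Sum = 280.2675 mcg/mL·hr
IV tail: 6.66/0.125 = 53.280; AUC_iv,0→∞ = 280.2675 + 53.280 = 333.5475 mcg/mL·hr
Trapezoidal AUC_0→15 (oral capsule):
  [0→6]: (0.00+31.18)/2 × 6 = 93.54
  [6→6.5]: (31.18+30.28)/2 × 0.5 = 15.365
  [6.5→7]: (30.28+29.27)/2 × 0.5 = 14.8875
  [7→11]: (29.27+20.14)/2 × 4 = 98.82
  [11→15]: (20.14+12.75)/2 × 4 = 65.78
  Sum = 288.3925 mcg/mL·hr
oral capsule tail: 12.75/0.125 = 102.000; AUC_ev,0→∞ = 288.3925 + 102.000 = 390.3925 mcg/mL·hr
F = (AUC_ev/D_ev)/(AUC_iv/D_iv) = (390.3925/500)/(333.5475/250) = 0.780785/1.33419 = 0.5852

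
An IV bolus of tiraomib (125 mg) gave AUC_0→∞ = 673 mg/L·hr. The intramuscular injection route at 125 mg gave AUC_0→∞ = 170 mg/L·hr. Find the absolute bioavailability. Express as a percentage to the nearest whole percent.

F = (AUC_ev / D_ev) / (AUC_iv / D_iv)
  = (170/125) / (673/125)
  = 1.36 / 5.384 = 0.2526
  = 25.26%

F = 25%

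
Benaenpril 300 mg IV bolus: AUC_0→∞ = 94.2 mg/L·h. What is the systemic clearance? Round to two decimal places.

CL = 3.18 L/h

CL = Dose_iv / AUC_0→∞
   = 300 / 94.2 = 3.18471 L/h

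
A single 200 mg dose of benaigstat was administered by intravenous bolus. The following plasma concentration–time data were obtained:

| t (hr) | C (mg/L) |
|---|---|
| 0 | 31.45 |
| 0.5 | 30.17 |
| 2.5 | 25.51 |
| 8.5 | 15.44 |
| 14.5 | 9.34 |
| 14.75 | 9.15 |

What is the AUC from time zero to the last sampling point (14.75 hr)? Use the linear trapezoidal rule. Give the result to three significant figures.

Trapezoidal AUC_0→14.75:
  [0→0.5]: (31.45+30.17)/2 × 0.5 = 15.405
  [0.5→2.5]: (30.17+25.51)/2 × 2 = 55.68
  [2.5→8.5]: (25.51+15.44)/2 × 6 = 122.85
  [8.5→14.5]: (15.44+9.34)/2 × 6 = 74.34
  [14.5→14.75]: (9.34+9.15)/2 × 0.25 = 2.31125
  Sum = 270.58625 mg/L·hr

AUC = 271 mg/L·hr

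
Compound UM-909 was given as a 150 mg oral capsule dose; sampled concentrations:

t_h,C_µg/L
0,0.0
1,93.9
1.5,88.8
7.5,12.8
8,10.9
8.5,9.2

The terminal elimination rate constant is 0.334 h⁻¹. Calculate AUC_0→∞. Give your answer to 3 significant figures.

Trapezoidal AUC_0→8.5:
  [0→1]: (0.0+93.9)/2 × 1 = 46.95
  [1→1.5]: (93.9+88.8)/2 × 0.5 = 45.675
  [1.5→7.5]: (88.8+12.8)/2 × 6 = 304.8
  [7.5→8]: (12.8+10.9)/2 × 0.5 = 5.925
  [8→8.5]: (10.9+9.2)/2 × 0.5 = 5.025
  Sum = 408.375 µg/L·h
Extrapolated tail: C_last / k_e = 9.2 / 0.334 = 27.545
AUC_0→∞ = 408.375 + 27.545 = 435.92 µg/L·h

AUC = 436 µg/L·h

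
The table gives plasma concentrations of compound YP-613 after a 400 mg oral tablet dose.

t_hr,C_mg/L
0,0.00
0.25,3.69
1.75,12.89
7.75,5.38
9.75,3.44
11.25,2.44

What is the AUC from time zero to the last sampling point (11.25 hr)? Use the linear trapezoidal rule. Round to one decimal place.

Trapezoidal AUC_0→11.25:
  [0→0.25]: (0.00+3.69)/2 × 0.25 = 0.46125
  [0.25→1.75]: (3.69+12.89)/2 × 1.5 = 12.435
  [1.75→7.75]: (12.89+5.38)/2 × 6 = 54.81
  [7.75→9.75]: (5.38+3.44)/2 × 2 = 8.82
  [9.75→11.25]: (3.44+2.44)/2 × 1.5 = 4.41
  Sum = 80.93625 mg/L·hr

AUC = 80.9 mg/L·hr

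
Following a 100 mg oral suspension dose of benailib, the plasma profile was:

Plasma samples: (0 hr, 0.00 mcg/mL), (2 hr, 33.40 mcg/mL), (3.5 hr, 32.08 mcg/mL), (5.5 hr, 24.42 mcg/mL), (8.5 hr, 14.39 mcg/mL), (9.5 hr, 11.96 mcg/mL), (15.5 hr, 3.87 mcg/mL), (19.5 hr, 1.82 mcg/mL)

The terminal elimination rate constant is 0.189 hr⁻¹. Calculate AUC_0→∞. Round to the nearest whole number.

Trapezoidal AUC_0→19.5:
  [0→2]: (0.00+33.40)/2 × 2 = 33.4
  [2→3.5]: (33.40+32.08)/2 × 1.5 = 49.11
  [3.5→5.5]: (32.08+24.42)/2 × 2 = 56.5
  [5.5→8.5]: (24.42+14.39)/2 × 3 = 58.215
  [8.5→9.5]: (14.39+11.96)/2 × 1 = 13.175
  [9.5→15.5]: (11.96+3.87)/2 × 6 = 47.49
  [15.5→19.5]: (3.87+1.82)/2 × 4 = 11.38
  Sum = 269.27 mcg/mL·hr
Extrapolated tail: C_last / k_e = 1.82 / 0.189 = 9.630
AUC_0→∞ = 269.27 + 9.630 = 278.9 mcg/mL·hr

AUC = 279 mcg/mL·hr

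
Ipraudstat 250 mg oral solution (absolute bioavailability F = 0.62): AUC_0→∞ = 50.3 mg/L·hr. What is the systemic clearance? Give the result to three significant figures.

CL = F × Dose / AUC_0→∞
   = 0.62 × 250 / 50.3 = 3.08151 L/hr

CL = 3.08 L/hr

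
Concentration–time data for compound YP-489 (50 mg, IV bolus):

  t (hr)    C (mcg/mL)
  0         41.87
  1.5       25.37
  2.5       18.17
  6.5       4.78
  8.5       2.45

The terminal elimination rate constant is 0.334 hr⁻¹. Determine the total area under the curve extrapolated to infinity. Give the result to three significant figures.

AUC = 133 mcg/mL·hr

Trapezoidal AUC_0→8.5:
  [0→1.5]: (41.87+25.37)/2 × 1.5 = 50.43
  [1.5→2.5]: (25.37+18.17)/2 × 1 = 21.77
  [2.5→6.5]: (18.17+4.78)/2 × 4 = 45.9
  [6.5→8.5]: (4.78+2.45)/2 × 2 = 7.23
  Sum = 125.33 mcg/mL·hr
Extrapolated tail: C_last / k_e = 2.45 / 0.334 = 7.335
AUC_0→∞ = 125.33 + 7.335 = 132.665 mcg/mL·hr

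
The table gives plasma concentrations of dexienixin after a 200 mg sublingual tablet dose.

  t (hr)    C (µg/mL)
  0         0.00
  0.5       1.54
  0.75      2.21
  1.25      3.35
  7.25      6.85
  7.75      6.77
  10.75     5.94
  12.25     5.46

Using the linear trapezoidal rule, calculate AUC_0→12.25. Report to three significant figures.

AUC = 63.9 µg/mL·hr

Trapezoidal AUC_0→12.25:
  [0→0.5]: (0.00+1.54)/2 × 0.5 = 0.385
  [0.5→0.75]: (1.54+2.21)/2 × 0.25 = 0.46875
  [0.75→1.25]: (2.21+3.35)/2 × 0.5 = 1.39
  [1.25→7.25]: (3.35+6.85)/2 × 6 = 30.6
  [7.25→7.75]: (6.85+6.77)/2 × 0.5 = 3.405
  [7.75→10.75]: (6.77+5.94)/2 × 3 = 19.065
  [10.75→12.25]: (5.94+5.46)/2 × 1.5 = 8.55
  Sum = 63.86375 µg/mL·hr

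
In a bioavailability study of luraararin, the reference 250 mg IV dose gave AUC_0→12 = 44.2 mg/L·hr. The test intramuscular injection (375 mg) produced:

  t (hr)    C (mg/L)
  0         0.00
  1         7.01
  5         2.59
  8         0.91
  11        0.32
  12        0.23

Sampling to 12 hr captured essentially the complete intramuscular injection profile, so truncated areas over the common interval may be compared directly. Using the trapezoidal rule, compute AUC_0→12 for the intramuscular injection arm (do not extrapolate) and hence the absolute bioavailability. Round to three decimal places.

F = 0.454

Trapezoidal AUC_0→12 (intramuscular injection):
  [0→1]: (0.00+7.01)/2 × 1 = 3.505
  [1→5]: (7.01+2.59)/2 × 4 = 19.2
  [5→8]: (2.59+0.91)/2 × 3 = 5.25
  [8→11]: (0.91+0.32)/2 × 3 = 1.845
  [11→12]: (0.32+0.23)/2 × 1 = 0.275
  Sum = 30.075 mg/L·hr
F = (AUC_ev/D_ev)/(AUC_iv/D_iv) = (30.075/375)/(44.2/250) = 0.0802/0.1768 = 0.4536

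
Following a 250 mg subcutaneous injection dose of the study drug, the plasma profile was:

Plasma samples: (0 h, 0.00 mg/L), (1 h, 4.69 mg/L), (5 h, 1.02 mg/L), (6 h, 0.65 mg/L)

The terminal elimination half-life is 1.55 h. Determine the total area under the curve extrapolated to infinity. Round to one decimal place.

AUC = 16.1 mg/L·h

Trapezoidal AUC_0→6:
  [0→1]: (0.00+4.69)/2 × 1 = 2.345
  [1→5]: (4.69+1.02)/2 × 4 = 11.42
  [5→6]: (1.02+0.65)/2 × 1 = 0.835
  Sum = 14.6 mg/L·h
k_e = ln2 / t½ = 0.693147 / 1.55 = 0.4472 h^-1
Extrapolated tail: C_last / k_e = 0.65 / 0.4472 = 1.453
AUC_0→∞ = 14.6 + 1.453 = 16.053 mg/L·h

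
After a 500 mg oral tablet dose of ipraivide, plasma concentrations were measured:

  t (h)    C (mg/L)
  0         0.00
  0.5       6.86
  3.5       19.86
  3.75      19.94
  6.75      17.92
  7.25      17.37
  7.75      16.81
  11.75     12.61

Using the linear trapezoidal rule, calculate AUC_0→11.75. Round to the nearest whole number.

Trapezoidal AUC_0→11.75:
  [0→0.5]: (0.00+6.86)/2 × 0.5 = 1.715
  [0.5→3.5]: (6.86+19.86)/2 × 3 = 40.08
  [3.5→3.75]: (19.86+19.94)/2 × 0.25 = 4.975
  [3.75→6.75]: (19.94+17.92)/2 × 3 = 56.79
  [6.75→7.25]: (17.92+17.37)/2 × 0.5 = 8.8225
  [7.25→7.75]: (17.37+16.81)/2 × 0.5 = 8.545
  [7.75→11.75]: (16.81+12.61)/2 × 4 = 58.84
  Sum = 179.7675 mg/L·h

AUC = 180 mg/L·h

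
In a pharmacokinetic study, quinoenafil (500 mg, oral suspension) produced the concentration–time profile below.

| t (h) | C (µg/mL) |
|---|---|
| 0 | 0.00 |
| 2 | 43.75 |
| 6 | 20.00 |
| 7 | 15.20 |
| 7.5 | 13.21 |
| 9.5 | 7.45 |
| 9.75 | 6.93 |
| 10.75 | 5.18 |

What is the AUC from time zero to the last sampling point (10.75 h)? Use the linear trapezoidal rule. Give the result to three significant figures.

AUC = 224 µg/mL·h

Trapezoidal AUC_0→10.75:
  [0→2]: (0.00+43.75)/2 × 2 = 43.75
  [2→6]: (43.75+20.00)/2 × 4 = 127.5
  [6→7]: (20.00+15.20)/2 × 1 = 17.6
  [7→7.5]: (15.20+13.21)/2 × 0.5 = 7.1025
  [7.5→9.5]: (13.21+7.45)/2 × 2 = 20.66
  [9.5→9.75]: (7.45+6.93)/2 × 0.25 = 1.7975
  [9.75→10.75]: (6.93+5.18)/2 × 1 = 6.055
  Sum = 224.465 µg/mL·h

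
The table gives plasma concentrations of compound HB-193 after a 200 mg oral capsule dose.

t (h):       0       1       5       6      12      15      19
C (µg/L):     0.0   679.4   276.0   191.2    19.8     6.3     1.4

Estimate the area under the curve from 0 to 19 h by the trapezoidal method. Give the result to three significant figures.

AUC = 3170 µg/L·h

Trapezoidal AUC_0→19:
  [0→1]: (0.0+679.4)/2 × 1 = 339.7
  [1→5]: (679.4+276.0)/2 × 4 = 1910.8
  [5→6]: (276.0+191.2)/2 × 1 = 233.6
  [6→12]: (191.2+19.8)/2 × 6 = 633.0
  [12→15]: (19.8+6.3)/2 × 3 = 39.15
  [15→19]: (6.3+1.4)/2 × 4 = 15.4
  Sum = 3171.65 µg/L·h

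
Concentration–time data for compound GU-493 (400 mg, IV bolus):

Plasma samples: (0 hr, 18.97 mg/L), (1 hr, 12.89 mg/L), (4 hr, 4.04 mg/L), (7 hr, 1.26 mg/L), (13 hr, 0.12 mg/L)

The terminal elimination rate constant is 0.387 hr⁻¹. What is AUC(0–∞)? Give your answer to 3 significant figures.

AUC = 53.7 mg/L·hr

Trapezoidal AUC_0→13:
  [0→1]: (18.97+12.89)/2 × 1 = 15.93
  [1→4]: (12.89+4.04)/2 × 3 = 25.395
  [4→7]: (4.04+1.26)/2 × 3 = 7.95
  [7→13]: (1.26+0.12)/2 × 6 = 4.14
  Sum = 53.415 mg/L·hr
Extrapolated tail: C_last / k_e = 0.12 / 0.387 = 0.310
AUC_0→∞ = 53.415 + 0.310 = 53.725 mg/L·hr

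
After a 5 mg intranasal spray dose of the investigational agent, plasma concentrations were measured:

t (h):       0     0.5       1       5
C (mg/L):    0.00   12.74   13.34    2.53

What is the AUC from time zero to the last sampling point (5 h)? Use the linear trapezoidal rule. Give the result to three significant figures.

AUC = 41.4 mg/L·h

Trapezoidal AUC_0→5:
  [0→0.5]: (0.00+12.74)/2 × 0.5 = 3.185
  [0.5→1]: (12.74+13.34)/2 × 0.5 = 6.52
  [1→5]: (13.34+2.53)/2 × 4 = 31.74
  Sum = 41.445 mg/L·h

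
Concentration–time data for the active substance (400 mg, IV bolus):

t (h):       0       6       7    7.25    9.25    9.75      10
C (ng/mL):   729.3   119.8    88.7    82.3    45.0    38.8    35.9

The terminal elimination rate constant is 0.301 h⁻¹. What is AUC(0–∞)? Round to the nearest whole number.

Trapezoidal AUC_0→10:
  [0→6]: (729.3+119.8)/2 × 6 = 2547.3
  [6→7]: (119.8+88.7)/2 × 1 = 104.25
  [7→7.25]: (88.7+82.3)/2 × 0.25 = 21.375
  [7.25→9.25]: (82.3+45.0)/2 × 2 = 127.3
  [9.25→9.75]: (45.0+38.8)/2 × 0.5 = 20.95
  [9.75→10]: (38.8+35.9)/2 × 0.25 = 9.3375
  Sum = 2830.5125 ng/mL·h
Extrapolated tail: C_last / k_e = 35.9 / 0.301 = 119.269
AUC_0→∞ = 2830.5125 + 119.269 = 2949.7815 ng/mL·h

AUC = 2950 ng/mL·h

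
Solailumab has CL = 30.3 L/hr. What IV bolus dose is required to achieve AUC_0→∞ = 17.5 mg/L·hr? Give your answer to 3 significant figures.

Dose_iv = CL × AUC_0→∞
     = 30.3 × 17.5 = 530.25 mg

Dose = 530 mg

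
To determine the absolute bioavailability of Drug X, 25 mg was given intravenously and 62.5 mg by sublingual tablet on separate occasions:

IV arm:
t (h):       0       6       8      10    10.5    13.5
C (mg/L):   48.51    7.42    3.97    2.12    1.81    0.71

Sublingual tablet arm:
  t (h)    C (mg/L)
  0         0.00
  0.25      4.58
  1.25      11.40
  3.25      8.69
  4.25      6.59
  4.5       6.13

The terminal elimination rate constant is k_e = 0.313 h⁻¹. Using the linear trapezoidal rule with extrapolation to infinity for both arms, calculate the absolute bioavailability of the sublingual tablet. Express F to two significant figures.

F = 0.12

Trapezoidal AUC_0→13.5 (IV):
  [0→6]: (48.51+7.42)/2 × 6 = 167.79
  [6→8]: (7.42+3.97)/2 × 2 = 11.39
  [8→10]: (3.97+2.12)/2 × 2 = 6.09
  [10→10.5]: (2.12+1.81)/2 × 0.5 = 0.9825
  [10.5→13.5]: (1.81+0.71)/2 × 3 = 3.78
  Sum = 190.0325 mg/L·h
IV tail: 0.71/0.313 = 2.268; AUC_iv,0→∞ = 190.0325 + 2.268 = 192.3005 mg/L·h
Trapezoidal AUC_0→4.5 (sublingual tablet):
  [0→0.25]: (0.00+4.58)/2 × 0.25 = 0.5725
  [0.25→1.25]: (4.58+11.40)/2 × 1 = 7.99
  [1.25→3.25]: (11.40+8.69)/2 × 2 = 20.09
  [3.25→4.25]: (8.69+6.59)/2 × 1 = 7.64
  [4.25→4.5]: (6.59+6.13)/2 × 0.25 = 1.59
  Sum = 37.8825 mg/L·h
sublingual tablet tail: 6.13/0.313 = 19.585; AUC_ev,0→∞ = 37.8825 + 19.585 = 57.4675 mg/L·h
F = (AUC_ev/D_ev)/(AUC_iv/D_iv) = (57.4675/62.5)/(192.3005/25) = 0.91948/7.69202 = 0.1195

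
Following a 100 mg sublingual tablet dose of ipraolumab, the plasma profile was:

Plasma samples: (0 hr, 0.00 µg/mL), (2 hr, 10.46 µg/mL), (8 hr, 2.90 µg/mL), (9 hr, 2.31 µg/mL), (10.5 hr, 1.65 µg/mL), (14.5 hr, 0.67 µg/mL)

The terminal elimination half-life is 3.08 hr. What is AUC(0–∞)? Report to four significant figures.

AUC = 63.73 µg/mL·hr

Trapezoidal AUC_0→14.5:
  [0→2]: (0.00+10.46)/2 × 2 = 10.46
  [2→8]: (10.46+2.90)/2 × 6 = 40.08
  [8→9]: (2.90+2.31)/2 × 1 = 2.605
  [9→10.5]: (2.31+1.65)/2 × 1.5 = 2.97
  [10.5→14.5]: (1.65+0.67)/2 × 4 = 4.64
  Sum = 60.755 µg/mL·hr
k_e = ln2 / t½ = 0.693147 / 3.08 = 0.2250 hr^-1
Extrapolated tail: C_last / k_e = 0.67 / 0.225 = 2.978
AUC_0→∞ = 60.755 + 2.978 = 63.733 µg/mL·hr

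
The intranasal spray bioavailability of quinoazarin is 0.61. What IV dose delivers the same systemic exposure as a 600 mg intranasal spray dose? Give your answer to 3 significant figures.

Systemic exposure from an extravascular dose = F × D_ev, so the equivalent IV dose is F × D_ev.
D_iv = F × D_ev = 0.61 × 600 = 366 mg

D_iv = 366 mg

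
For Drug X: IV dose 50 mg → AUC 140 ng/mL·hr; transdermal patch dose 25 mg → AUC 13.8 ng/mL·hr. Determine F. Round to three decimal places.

F = (AUC_ev / D_ev) / (AUC_iv / D_iv)
  = (13.8/25) / (140/50)
  = 0.552 / 2.8 = 0.1971

F = 0.197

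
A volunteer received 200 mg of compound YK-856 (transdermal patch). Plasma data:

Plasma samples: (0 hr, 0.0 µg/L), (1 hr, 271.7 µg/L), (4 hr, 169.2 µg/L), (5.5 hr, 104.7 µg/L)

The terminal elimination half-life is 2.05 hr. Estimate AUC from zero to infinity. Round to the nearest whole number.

Trapezoidal AUC_0→5.5:
  [0→1]: (0.0+271.7)/2 × 1 = 135.85
  [1→4]: (271.7+169.2)/2 × 3 = 661.35
  [4→5.5]: (169.2+104.7)/2 × 1.5 = 205.425
  Sum = 1002.625 µg/L·hr
k_e = ln2 / t½ = 0.693147 / 2.05 = 0.3381 hr^-1
Extrapolated tail: C_last / k_e = 104.7 / 0.3381 = 309.672
AUC_0→∞ = 1002.625 + 309.672 = 1312.297 µg/L·hr

AUC = 1312 µg/L·hr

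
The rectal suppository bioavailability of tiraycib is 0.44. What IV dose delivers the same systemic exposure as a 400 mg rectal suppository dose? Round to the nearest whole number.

Systemic exposure from an extravascular dose = F × D_ev, so the equivalent IV dose is F × D_ev.
D_iv = F × D_ev = 0.44 × 400 = 176 mg

D_iv = 176 mg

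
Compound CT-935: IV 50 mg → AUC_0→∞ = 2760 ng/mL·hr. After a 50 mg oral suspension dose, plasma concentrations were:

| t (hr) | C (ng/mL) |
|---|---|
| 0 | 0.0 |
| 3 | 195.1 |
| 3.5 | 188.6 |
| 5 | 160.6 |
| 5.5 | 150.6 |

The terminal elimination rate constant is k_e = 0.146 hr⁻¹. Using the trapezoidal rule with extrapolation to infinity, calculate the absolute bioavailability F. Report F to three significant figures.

Trapezoidal AUC_0→5.5 (oral suspension):
  [0→3]: (0.0+195.1)/2 × 3 = 292.65
  [3→3.5]: (195.1+188.6)/2 × 0.5 = 95.925
  [3.5→5]: (188.6+160.6)/2 × 1.5 = 261.9
  [5→5.5]: (160.6+150.6)/2 × 0.5 = 77.8
  Sum = 728.275 ng/mL·hr
Tail: C_last/k_e = 150.6/0.146 = 1031.507
AUC_0→∞ (oral suspension) = 728.275 + 1031.507 = 1759.782 ng/mL·hr
F = (AUC_ev/D_ev)/(AUC_iv/D_iv) = (1759.782/50)/(2760/50) = 35.19564/55.2 = 0.6376

F = 0.638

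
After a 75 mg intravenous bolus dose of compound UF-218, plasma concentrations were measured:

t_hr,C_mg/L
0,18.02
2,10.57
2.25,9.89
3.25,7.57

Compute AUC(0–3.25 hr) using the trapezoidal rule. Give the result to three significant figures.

Trapezoidal AUC_0→3.25:
  [0→2]: (18.02+10.57)/2 × 2 = 28.59
  [2→2.25]: (10.57+9.89)/2 × 0.25 = 2.5575
  [2.25→3.25]: (9.89+7.57)/2 × 1 = 8.73
  Sum = 39.8775 mg/L·hr

AUC = 39.9 mg/L·hr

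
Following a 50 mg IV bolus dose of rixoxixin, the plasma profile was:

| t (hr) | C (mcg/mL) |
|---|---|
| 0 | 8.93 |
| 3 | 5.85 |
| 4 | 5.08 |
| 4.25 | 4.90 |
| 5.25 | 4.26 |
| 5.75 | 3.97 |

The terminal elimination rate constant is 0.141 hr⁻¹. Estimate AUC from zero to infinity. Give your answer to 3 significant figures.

AUC = 63.7 mcg/mL·hr

Trapezoidal AUC_0→5.75:
  [0→3]: (8.93+5.85)/2 × 3 = 22.17
  [3→4]: (5.85+5.08)/2 × 1 = 5.465
  [4→4.25]: (5.08+4.90)/2 × 0.25 = 1.2475
  [4.25→5.25]: (4.90+4.26)/2 × 1 = 4.58
  [5.25→5.75]: (4.26+3.97)/2 × 0.5 = 2.0575
  Sum = 35.52 mcg/mL·hr
Extrapolated tail: C_last / k_e = 3.97 / 0.141 = 28.156
AUC_0→∞ = 35.52 + 28.156 = 63.676 mcg/mL·hr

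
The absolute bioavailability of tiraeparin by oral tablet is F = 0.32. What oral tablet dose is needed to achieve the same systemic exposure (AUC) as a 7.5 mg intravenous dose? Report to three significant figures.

For equal systemic exposure: F × D_ev = D_iv
D_ev = D_iv / F = 7.5 / 0.32 = 23.4375 mg

D_oral = 23.4 mg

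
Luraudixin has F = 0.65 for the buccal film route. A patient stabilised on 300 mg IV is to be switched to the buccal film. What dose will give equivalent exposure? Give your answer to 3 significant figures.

D_buccal = 462 mg

For equal systemic exposure: F × D_ev = D_iv
D_ev = D_iv / F = 300 / 0.65 = 461.538 mg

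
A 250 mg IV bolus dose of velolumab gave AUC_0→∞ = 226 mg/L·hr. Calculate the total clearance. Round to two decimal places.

CL = Dose_iv / AUC_0→∞
   = 250 / 226 = 1.10619 L/hr

CL = 1.11 L/hr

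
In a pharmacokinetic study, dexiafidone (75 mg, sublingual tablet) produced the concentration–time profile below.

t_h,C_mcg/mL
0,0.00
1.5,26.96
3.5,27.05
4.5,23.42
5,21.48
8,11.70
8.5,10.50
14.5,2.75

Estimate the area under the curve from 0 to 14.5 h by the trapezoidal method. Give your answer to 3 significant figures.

AUC = 206 mcg/mL·h

Trapezoidal AUC_0→14.5:
  [0→1.5]: (0.00+26.96)/2 × 1.5 = 20.22
  [1.5→3.5]: (26.96+27.05)/2 × 2 = 54.01
  [3.5→4.5]: (27.05+23.42)/2 × 1 = 25.235
  [4.5→5]: (23.42+21.48)/2 × 0.5 = 11.225
  [5→8]: (21.48+11.70)/2 × 3 = 49.77
  [8→8.5]: (11.70+10.50)/2 × 0.5 = 5.55
  [8.5→14.5]: (10.50+2.75)/2 × 6 = 39.75
  Sum = 205.76 mcg/mL·h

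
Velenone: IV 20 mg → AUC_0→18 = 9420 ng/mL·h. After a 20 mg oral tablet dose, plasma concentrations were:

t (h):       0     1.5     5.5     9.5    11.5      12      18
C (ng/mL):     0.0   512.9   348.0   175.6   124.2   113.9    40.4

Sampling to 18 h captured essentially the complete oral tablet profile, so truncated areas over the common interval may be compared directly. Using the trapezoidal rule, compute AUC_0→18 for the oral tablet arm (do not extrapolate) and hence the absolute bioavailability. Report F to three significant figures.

Trapezoidal AUC_0→18 (oral tablet):
  [0→1.5]: (0.0+512.9)/2 × 1.5 = 384.675
  [1.5→5.5]: (512.9+348.0)/2 × 4 = 1721.8
  [5.5→9.5]: (348.0+175.6)/2 × 4 = 1047.2
  [9.5→11.5]: (175.6+124.2)/2 × 2 = 299.8
  [11.5→12]: (124.2+113.9)/2 × 0.5 = 59.525
  [12→18]: (113.9+40.4)/2 × 6 = 462.9
  Sum = 3975.9 ng/mL·h
F = (AUC_ev/D_ev)/(AUC_iv/D_iv) = (3975.9/20)/(9420/20) = 198.795/471 = 0.4221

F = 0.422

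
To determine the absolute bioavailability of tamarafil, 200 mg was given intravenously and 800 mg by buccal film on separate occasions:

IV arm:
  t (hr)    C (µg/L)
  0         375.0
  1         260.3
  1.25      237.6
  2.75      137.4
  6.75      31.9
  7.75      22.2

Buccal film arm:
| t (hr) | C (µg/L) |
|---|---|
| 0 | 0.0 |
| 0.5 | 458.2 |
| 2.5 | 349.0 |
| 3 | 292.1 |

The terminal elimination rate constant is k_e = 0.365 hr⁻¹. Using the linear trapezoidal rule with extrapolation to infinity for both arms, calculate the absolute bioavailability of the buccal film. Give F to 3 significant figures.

F = 0.433

Trapezoidal AUC_0→7.75 (IV):
  [0→1]: (375.0+260.3)/2 × 1 = 317.65
  [1→1.25]: (260.3+237.6)/2 × 0.25 = 62.2375
  [1.25→2.75]: (237.6+137.4)/2 × 1.5 = 281.25
  [2.75→6.75]: (137.4+31.9)/2 × 4 = 338.6
  [6.75→7.75]: (31.9+22.2)/2 × 1 = 27.05
  Sum = 1026.7875 µg/L·hr
IV tail: 22.2/0.365 = 60.822; AUC_iv,0→∞ = 1026.7875 + 60.822 = 1087.6095 µg/L·hr
Trapezoidal AUC_0→3 (buccal film):
  [0→0.5]: (0.0+458.2)/2 × 0.5 = 114.55
  [0.5→2.5]: (458.2+349.0)/2 × 2 = 807.2
  [2.5→3]: (349.0+292.1)/2 × 0.5 = 160.275
  Sum = 1082.025 µg/L·hr
buccal film tail: 292.1/0.365 = 800.274; AUC_ev,0→∞ = 1082.025 + 800.274 = 1882.299 µg/L·hr
F = (AUC_ev/D_ev)/(AUC_iv/D_iv) = (1882.299/800)/(1087.6095/200) = 2.35287/5.4380475 = 0.4327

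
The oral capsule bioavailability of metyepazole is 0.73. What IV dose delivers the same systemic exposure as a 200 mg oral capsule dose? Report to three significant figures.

Systemic exposure from an extravascular dose = F × D_ev, so the equivalent IV dose is F × D_ev.
D_iv = F × D_ev = 0.73 × 200 = 146 mg

D_iv = 146 mg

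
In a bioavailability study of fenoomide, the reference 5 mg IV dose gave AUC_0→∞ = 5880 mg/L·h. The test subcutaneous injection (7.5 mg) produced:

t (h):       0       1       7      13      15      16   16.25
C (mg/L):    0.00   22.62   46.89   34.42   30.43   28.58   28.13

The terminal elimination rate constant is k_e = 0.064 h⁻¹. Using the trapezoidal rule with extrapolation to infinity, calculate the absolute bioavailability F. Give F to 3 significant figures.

Trapezoidal AUC_0→16.25 (subcutaneous injection):
  [0→1]: (0.00+22.62)/2 × 1 = 11.31
  [1→7]: (22.62+46.89)/2 × 6 = 208.53
  [7→13]: (46.89+34.42)/2 × 6 = 243.93
  [13→15]: (34.42+30.43)/2 × 2 = 64.85
  [15→16]: (30.43+28.58)/2 × 1 = 29.505
  [16→16.25]: (28.58+28.13)/2 × 0.25 = 7.08875
  Sum = 565.21375 mg/L·h
Tail: C_last/k_e = 28.13/0.064 = 439.531
AUC_0→∞ (subcutaneous injection) = 565.21375 + 439.531 = 1004.74475 mg/L·h
F = (AUC_ev/D_ev)/(AUC_iv/D_iv) = (1004.74475/7.5)/(5880/5) = 133.966/1176 = 0.1139

F = 0.114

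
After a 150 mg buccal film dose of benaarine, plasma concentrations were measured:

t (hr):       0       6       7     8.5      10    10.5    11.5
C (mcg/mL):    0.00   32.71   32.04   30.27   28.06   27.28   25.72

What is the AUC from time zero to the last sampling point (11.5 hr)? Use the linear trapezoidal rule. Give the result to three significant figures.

Trapezoidal AUC_0→11.5:
  [0→6]: (0.00+32.71)/2 × 6 = 98.13
  [6→7]: (32.71+32.04)/2 × 1 = 32.375
  [7→8.5]: (32.04+30.27)/2 × 1.5 = 46.7325
  [8.5→10]: (30.27+28.06)/2 × 1.5 = 43.7475
  [10→10.5]: (28.06+27.28)/2 × 0.5 = 13.835
  [10.5→11.5]: (27.28+25.72)/2 × 1 = 26.5
  Sum = 261.32 mcg/mL·hr

AUC = 261 mcg/mL·hr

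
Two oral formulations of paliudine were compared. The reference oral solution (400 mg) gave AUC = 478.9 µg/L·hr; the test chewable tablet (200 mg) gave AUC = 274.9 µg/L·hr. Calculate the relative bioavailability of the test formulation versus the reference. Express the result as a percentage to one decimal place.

F_rel = (AUC_test/D_test) / (AUC_ref/D_ref)
      = (274.9/200) / (478.9/400)
      = 1.3745 / 1.19725 = 1.1480 = 114.80%

F_rel = 114.8%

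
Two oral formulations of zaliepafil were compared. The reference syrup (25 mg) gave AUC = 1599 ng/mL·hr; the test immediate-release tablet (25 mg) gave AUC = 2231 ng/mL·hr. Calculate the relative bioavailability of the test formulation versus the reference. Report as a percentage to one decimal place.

F_rel = 139.5%

F_rel = (AUC_test/D_test) / (AUC_ref/D_ref)
      = (2231/25) / (1599/25)
      = 89.24 / 63.96 = 1.3952 = 139.52%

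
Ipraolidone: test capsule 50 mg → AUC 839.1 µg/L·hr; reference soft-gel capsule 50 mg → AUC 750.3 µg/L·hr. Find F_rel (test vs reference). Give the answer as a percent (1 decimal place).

F_rel = 111.8%

F_rel = (AUC_test/D_test) / (AUC_ref/D_ref)
      = (839.1/50) / (750.3/50)
      = 16.782 / 15.006 = 1.1184 = 111.84%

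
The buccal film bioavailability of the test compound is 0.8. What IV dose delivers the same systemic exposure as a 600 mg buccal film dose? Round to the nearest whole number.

Systemic exposure from an extravascular dose = F × D_ev, so the equivalent IV dose is F × D_ev.
D_iv = F × D_ev = 0.8 × 600 = 480 mg

D_iv = 480 mg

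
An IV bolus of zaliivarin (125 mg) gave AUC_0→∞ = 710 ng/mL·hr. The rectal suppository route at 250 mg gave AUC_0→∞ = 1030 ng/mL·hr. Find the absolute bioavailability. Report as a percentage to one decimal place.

F = 72.5%

F = (AUC_ev / D_ev) / (AUC_iv / D_iv)
  = (1030/250) / (710/125)
  = 4.12 / 5.68 = 0.7254
  = 72.54%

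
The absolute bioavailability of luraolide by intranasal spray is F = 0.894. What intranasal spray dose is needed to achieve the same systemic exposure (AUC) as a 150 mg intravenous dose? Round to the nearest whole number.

For equal systemic exposure: F × D_ev = D_iv
D_ev = D_iv / F = 150 / 0.894 = 167.785 mg

D_intranasal = 168 mg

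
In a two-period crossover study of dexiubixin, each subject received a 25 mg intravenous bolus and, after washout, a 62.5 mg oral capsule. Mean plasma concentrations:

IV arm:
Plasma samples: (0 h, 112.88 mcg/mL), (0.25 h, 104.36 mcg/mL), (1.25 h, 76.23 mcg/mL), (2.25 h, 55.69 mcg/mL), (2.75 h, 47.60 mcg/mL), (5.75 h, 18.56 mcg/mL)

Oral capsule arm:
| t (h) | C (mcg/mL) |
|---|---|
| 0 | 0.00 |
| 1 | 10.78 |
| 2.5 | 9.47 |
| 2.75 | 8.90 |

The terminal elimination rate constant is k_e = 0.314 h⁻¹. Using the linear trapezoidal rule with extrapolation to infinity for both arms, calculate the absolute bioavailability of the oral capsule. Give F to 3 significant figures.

Trapezoidal AUC_0→5.75 (IV):
  [0→0.25]: (112.88+104.36)/2 × 0.25 = 27.155
  [0.25→1.25]: (104.36+76.23)/2 × 1 = 90.295
  [1.25→2.25]: (76.23+55.69)/2 × 1 = 65.96
  [2.25→2.75]: (55.69+47.60)/2 × 0.5 = 25.8225
  [2.75→5.75]: (47.60+18.56)/2 × 3 = 99.24
  Sum = 308.4725 mcg/mL·h
IV tail: 18.56/0.314 = 59.108; AUC_iv,0→∞ = 308.4725 + 59.108 = 367.5805 mcg/mL·h
Trapezoidal AUC_0→2.75 (oral capsule):
  [0→1]: (0.00+10.78)/2 × 1 = 5.39
  [1→2.5]: (10.78+9.47)/2 × 1.5 = 15.1875
  [2.5→2.75]: (9.47+8.90)/2 × 0.25 = 2.29625
  Sum = 22.87375 mcg/mL·h
oral capsule tail: 8.90/0.314 = 28.344; AUC_ev,0→∞ = 22.87375 + 28.344 = 51.21775 mcg/mL·h
F = (AUC_ev/D_ev)/(AUC_iv/D_iv) = (51.21775/62.5)/(367.5805/25) = 0.819484/14.70322 = 0.0557

F = 0.0557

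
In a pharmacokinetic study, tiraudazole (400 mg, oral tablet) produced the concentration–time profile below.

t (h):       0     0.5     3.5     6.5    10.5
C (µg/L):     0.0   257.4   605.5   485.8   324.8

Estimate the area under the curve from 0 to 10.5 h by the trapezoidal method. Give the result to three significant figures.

Trapezoidal AUC_0→10.5:
  [0→0.5]: (0.0+257.4)/2 × 0.5 = 64.35
  [0.5→3.5]: (257.4+605.5)/2 × 3 = 1294.35
  [3.5→6.5]: (605.5+485.8)/2 × 3 = 1636.95
  [6.5→10.5]: (485.8+324.8)/2 × 4 = 1621.2
  Sum = 4616.85 µg/L·h

AUC = 4620 µg/L·h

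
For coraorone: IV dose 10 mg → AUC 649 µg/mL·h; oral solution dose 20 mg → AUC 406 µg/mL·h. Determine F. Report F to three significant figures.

F = (AUC_ev / D_ev) / (AUC_iv / D_iv)
  = (406/20) / (649/10)
  = 20.3 / 64.9 = 0.3128

F = 0.313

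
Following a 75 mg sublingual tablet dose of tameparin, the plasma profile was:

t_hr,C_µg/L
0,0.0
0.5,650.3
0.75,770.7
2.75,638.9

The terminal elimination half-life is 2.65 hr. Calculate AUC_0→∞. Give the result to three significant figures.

AUC = 4190 µg/L·hr

Trapezoidal AUC_0→2.75:
  [0→0.5]: (0.0+650.3)/2 × 0.5 = 162.575
  [0.5→0.75]: (650.3+770.7)/2 × 0.25 = 177.625
  [0.75→2.75]: (770.7+638.9)/2 × 2 = 1409.6
  Sum = 1749.8 µg/L·hr
k_e = ln2 / t½ = 0.693147 / 2.65 = 0.2616 hr^-1
Extrapolated tail: C_last / k_e = 638.9 / 0.2616 = 2442.278
AUC_0→∞ = 1749.8 + 2442.278 = 4192.078 µg/L·hr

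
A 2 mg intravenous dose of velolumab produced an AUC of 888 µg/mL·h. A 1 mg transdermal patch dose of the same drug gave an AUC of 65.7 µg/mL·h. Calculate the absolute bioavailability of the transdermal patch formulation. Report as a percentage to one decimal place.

F = 14.8%

F = (AUC_ev / D_ev) / (AUC_iv / D_iv)
  = (65.7/1) / (888/2)
  = 65.7 / 444 = 0.1480
  = 14.80%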